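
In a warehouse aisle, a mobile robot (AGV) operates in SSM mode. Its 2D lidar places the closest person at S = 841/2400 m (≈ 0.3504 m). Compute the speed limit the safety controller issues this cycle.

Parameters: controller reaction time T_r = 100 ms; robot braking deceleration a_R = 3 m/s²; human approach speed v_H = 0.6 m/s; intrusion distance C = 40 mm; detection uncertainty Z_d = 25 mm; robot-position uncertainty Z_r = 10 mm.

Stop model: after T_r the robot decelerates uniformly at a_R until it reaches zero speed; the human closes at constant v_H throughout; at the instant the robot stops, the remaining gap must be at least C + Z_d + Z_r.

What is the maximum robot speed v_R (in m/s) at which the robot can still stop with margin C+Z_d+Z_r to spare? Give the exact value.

collect terms ⇒ (1/6)·v_R² + (3/10)·v_R + (-517/2400) = 0
  disc = (3/10)² − 4·(1/6)·(-517/2400) = 841/3600 ; √disc = 29/60
  v_R = (−(3/10) + 29/60) / (2·(1/6)) = 11/20 m/s
check:
T_s = v_R/a_R = (11/20)/3 = 0.1833 s
robot covers v_R·T_r = 0.5500·0.1000 = 0.0550 m before braking
robot under decel: 0.5500²/(2·3.0000) = 0.0504 m
person approaches 0.6000·(0.1000+0.1833) = 0.1700 m
residual clearance needed = 0.0400+0.0250+0.0100 = 0.0750 m
sum ≈ 0.0550+0.0504+0.1700+0.0750 ≈ 0.3504 m = S ✓

v_R_max = 11/20 m/s = 0.5500 m/s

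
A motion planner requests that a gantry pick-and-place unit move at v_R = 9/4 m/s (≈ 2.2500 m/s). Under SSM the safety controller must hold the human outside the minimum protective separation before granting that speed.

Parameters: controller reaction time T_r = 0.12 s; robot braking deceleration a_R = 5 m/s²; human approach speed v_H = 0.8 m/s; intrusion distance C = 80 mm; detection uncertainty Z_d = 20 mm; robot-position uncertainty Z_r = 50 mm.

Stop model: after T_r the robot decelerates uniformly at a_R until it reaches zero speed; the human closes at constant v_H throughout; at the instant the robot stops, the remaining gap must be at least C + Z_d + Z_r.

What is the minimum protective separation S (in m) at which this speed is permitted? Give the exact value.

S_min = 5529/4000 m = 1.3822 m

stop time T_s = (9/4)/5 = 0.4500 s
reaction-phase robot travel = 2.2500·0.1200 = 0.2700 m
robot under decel: 2.2500²/(2·5.0000) = 0.5062 m
person approaches 0.8000·(0.1200+0.4500) = 0.4560 m
residual clearance needed = 0.0800+0.0200+0.0500 = 0.1500 m
S_min ≈ 0.2700+0.5062+0.4560+0.1500  ⇒  S_min = 5529/4000 m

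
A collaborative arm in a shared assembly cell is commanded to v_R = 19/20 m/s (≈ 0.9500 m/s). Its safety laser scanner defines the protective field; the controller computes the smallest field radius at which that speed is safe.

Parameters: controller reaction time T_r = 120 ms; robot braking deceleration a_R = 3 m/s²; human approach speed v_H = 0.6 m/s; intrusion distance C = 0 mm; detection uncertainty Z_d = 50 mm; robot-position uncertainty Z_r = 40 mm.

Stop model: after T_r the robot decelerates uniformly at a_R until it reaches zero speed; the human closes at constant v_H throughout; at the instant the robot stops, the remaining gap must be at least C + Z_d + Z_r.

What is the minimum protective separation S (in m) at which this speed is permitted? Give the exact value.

braking lasts T_s = (19/20)/3 = 0.3167 s
robot covers v_R·T_r = 0.9500·0.1200 = 0.1140 m before braking
robot under decel: 0.9500²/(2·3.0000) = 0.1504 m
human over T_r+T_s: 0.6000·(0.1200+0.3167) = 0.2620 m
residual clearance needed = 0.0000+0.0500+0.0400 = 0.0900 m
S_min ≈ 0.1140+0.1504+0.2620+0.0900  ⇒  S_min = 7397/12000 m

S_min = 7397/12000 m = 0.6164 m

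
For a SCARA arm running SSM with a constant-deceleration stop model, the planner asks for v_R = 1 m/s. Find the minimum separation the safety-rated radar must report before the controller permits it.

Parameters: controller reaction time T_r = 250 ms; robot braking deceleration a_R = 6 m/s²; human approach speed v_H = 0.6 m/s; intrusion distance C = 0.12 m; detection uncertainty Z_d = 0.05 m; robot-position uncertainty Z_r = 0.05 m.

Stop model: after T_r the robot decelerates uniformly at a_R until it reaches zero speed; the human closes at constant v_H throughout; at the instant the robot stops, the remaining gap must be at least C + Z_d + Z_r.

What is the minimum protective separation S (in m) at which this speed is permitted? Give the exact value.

S_min = 241/300 m = 0.8033 m

stop time T_s = 1/6 = 0.1667 s
robot covers v_R·T_r = 1.0000·0.2500 = 0.2500 m before braking
robot under decel: 1.0000²/(2·6.0000) = 0.0833 m
human over T_r+T_s: 0.6000·(0.2500+0.1667) = 0.2500 m
residual clearance needed = 0.1200+0.0500+0.0500 = 0.2200 m
S_min ≈ 0.2500+0.0833+0.2500+0.2200  ⇒  S_min = 241/300 m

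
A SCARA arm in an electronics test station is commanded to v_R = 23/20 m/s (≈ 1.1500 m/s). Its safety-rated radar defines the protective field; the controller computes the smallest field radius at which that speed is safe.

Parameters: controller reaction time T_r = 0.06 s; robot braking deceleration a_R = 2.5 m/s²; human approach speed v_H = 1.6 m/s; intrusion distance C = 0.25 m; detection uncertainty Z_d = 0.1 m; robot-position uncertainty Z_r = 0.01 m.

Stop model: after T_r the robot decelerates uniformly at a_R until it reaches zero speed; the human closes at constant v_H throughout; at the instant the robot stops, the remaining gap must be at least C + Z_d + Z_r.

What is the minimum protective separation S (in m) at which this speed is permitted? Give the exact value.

braking lasts T_s = (23/20)/(5/2) = 0.4600 s
robot covers v_R·T_r = 1.1500·0.0600 = 0.0690 m before braking
robot covers 1.1500·0.4600 − ½·2.5000·0.4600² = 0.2645 m while stopping
human closes 1.6000·0.5200 = 0.8320 m
margins: 0.2500+0.1000+0.0100 = 0.3600 m
S_min ≈ 0.0690+0.2645+0.8320+0.3600  ⇒  S_min = 3051/2000 m

S_min = 3051/2000 m = 1.5255 m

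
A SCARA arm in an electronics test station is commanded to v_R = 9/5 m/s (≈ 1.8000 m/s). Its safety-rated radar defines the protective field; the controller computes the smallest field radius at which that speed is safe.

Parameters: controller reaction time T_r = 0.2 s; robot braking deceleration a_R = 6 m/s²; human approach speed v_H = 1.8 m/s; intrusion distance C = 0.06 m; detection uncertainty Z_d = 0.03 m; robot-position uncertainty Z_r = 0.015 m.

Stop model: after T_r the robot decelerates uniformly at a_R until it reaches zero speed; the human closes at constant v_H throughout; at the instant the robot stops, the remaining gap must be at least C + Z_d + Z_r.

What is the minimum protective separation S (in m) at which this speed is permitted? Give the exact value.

T_s = v_R/a_R = (9/5)/6 = 0.3000 s
reaction-phase robot travel = 1.8000·0.2000 = 0.3600 m
robot under decel: 1.8000²/(2·6.0000) = 0.2700 m
person approaches 1.8000·(0.2000+0.3000) = 0.9000 m
margins: 0.0600+0.0300+0.0150 = 0.1050 m
S_min ≈ 0.3600+0.2700+0.9000+0.1050  ⇒  S_min = 327/200 m

S_min = 327/200 m = 1.6350 m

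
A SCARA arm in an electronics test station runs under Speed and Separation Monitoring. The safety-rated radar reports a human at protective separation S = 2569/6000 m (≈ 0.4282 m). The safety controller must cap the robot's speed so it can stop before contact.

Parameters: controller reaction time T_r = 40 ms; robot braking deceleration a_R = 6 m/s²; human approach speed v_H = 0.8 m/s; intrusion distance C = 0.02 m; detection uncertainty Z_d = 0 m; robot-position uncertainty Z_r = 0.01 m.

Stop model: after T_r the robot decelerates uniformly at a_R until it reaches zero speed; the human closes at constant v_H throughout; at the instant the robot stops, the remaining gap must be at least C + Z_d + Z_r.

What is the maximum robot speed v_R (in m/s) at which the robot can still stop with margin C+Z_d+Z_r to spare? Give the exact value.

quadratic (1/12)·v² + (13/75)·v + (-2197/6000) = 0
  disc = (13/75)² − 4·(1/12)·(-2197/6000) = 1521/10000 ; √disc = 39/100
  v_R = (−(13/75) + 39/100) / (2·(1/12)) = 13/10 m/s
check:
braking lasts T_s = (13/10)/6 = 0.2167 s
robot covers v_R·T_r = 1.3000·0.0400 = 0.0520 m before braking
robot under decel: 1.3000²/(2·6.0000) = 0.1408 m
person approaches 0.8000·(0.0400+0.2167) = 0.2053 m
margins: 0.0200+0.0000+0.0100 = 0.0300 m
sum ≈ 0.0520+0.1408+0.2053+0.0300 ≈ 0.4282 m = S ✓

v_R_max = 13/10 m/s = 1.3000 m/s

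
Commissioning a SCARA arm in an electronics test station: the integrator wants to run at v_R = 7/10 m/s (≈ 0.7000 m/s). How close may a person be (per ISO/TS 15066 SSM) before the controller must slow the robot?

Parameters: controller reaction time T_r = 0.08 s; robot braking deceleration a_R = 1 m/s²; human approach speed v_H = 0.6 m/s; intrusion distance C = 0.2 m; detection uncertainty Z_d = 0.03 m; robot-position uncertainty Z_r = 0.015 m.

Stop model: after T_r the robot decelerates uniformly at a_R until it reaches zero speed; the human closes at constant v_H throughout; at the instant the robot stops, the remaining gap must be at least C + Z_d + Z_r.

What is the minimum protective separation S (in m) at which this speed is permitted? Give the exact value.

S_min = 507/500 m = 1.0140 m

T_s = v_R/a_R = (7/10)/1 = 0.7000 s
robot in T_r: 0.7000·0.0800 = 0.0560 m
robot under decel: 0.7000²/(2·1.0000) = 0.2450 m
human closes 0.6000·0.7800 = 0.4680 m
margins: 0.2000+0.0300+0.0150 = 0.2450 m
S_min ≈ 0.0560+0.2450+0.4680+0.2450  ⇒  S_min = 507/500 m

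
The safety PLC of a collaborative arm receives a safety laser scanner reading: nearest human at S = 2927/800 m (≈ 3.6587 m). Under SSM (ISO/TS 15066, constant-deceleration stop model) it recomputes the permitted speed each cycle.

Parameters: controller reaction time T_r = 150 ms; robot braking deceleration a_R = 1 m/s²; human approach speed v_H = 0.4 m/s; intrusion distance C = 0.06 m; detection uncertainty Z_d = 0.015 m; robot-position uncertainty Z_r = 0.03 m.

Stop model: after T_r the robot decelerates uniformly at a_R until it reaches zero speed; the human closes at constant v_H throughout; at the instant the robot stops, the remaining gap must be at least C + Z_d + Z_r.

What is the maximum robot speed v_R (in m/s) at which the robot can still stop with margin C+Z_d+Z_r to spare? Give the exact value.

quadratic (1/2)·v² + (11/20)·v + (-559/160) = 0
  disc = (11/20)² − 4·(1/2)·(-559/160) = 729/100 ; √disc = 27/10
  v_R = (−(11/20) + 27/10) / (2·(1/2)) = 43/20 m/s
check:
T_s = v_R/a_R = (43/20)/1 = 2.1500 s
robot covers v_R·T_r = 2.1500·0.1500 = 0.3225 m before braking
braking distance = 2.1500²/(2·1.0000) = 2.3112 m
human over T_r+T_s: 0.4000·(0.1500+2.1500) = 0.9200 m
margins: 0.0600+0.0150+0.0300 = 0.1050 m
sum ≈ 0.3225+2.3112+0.9200+0.1050 ≈ 3.6587 m = S ✓

v_R_max = 43/20 m/s = 2.1500 m/s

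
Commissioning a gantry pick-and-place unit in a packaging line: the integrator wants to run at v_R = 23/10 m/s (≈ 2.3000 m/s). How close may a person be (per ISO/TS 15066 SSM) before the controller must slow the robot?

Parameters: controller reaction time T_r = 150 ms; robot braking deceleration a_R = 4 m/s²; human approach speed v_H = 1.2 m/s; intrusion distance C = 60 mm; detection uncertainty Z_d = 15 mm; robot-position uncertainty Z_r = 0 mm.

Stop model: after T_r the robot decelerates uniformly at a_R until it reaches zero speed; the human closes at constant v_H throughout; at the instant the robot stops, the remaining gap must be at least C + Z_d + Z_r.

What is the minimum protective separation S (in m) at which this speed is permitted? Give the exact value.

S_min = 1561/800 m = 1.9512 m

braking lasts T_s = (23/10)/4 = 0.5750 s
robot in T_r: 2.3000·0.1500 = 0.3450 m
robot covers 2.3000·0.5750 − ½·4.0000·0.5750² = 0.6613 m while stopping
person approaches 1.2000·(0.1500+0.5750) = 0.8700 m
residual clearance needed = 0.0600+0.0150+0.0000 = 0.0750 m
S_min ≈ 0.3450+0.6613+0.8700+0.0750  ⇒  S_min = 1561/800 m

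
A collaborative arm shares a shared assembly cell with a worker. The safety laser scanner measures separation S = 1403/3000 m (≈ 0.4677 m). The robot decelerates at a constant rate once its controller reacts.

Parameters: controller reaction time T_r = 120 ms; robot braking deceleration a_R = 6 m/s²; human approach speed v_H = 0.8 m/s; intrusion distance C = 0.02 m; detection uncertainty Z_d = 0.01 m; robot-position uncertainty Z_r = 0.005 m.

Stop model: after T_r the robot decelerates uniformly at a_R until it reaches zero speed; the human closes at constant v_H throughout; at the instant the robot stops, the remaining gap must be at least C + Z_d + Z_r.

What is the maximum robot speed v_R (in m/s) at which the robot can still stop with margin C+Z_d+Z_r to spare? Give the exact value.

v_R_max = 1 m/s = 1.0000 m/s

at the boundary: (1/12)·v² + (19/75)·v + (-101/300) = 0
  disc = (19/75)² − 4·(1/12)·(-101/300) = 441/2500 ; √disc = 21/50
  v_R = (−(19/75) + 21/50) / (2·(1/12)) = 1 m/s
check:
stop time T_s = 1/6 = 0.1667 s
robot in T_r: 1.0000·0.1200 = 0.1200 m
robot covers 1.0000·0.1667 − ½·6.0000·0.1667² = 0.0833 m while stopping
human closes 0.8000·0.2867 = 0.2293 m
residual clearance needed = 0.0200+0.0100+0.0050 = 0.0350 m
sum ≈ 0.1200+0.0833+0.2293+0.0350 ≈ 0.4677 m = S ✓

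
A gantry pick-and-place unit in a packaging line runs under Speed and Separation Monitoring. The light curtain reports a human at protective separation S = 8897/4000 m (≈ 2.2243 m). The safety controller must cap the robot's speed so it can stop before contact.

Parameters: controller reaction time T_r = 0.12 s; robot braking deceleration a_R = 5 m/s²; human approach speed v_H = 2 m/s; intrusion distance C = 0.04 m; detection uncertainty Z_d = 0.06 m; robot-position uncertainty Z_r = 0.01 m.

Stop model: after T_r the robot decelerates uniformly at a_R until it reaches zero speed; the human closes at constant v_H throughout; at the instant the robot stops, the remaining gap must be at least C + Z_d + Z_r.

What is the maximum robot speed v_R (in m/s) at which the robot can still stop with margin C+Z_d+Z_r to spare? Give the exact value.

quadratic (1/10)·v² + (13/25)·v + (-7497/4000) = 0
  disc = (13/25)² − 4·(1/10)·(-7497/4000) = 10201/10000 ; √disc = 101/100
  v_R = (−(13/25) + 101/100) / (2·(1/10)) = 49/20 m/s
check:
T_s = v_R/a_R = (49/20)/5 = 0.4900 s
robot in T_r: 2.4500·0.1200 = 0.2940 m
braking distance = 2.4500²/(2·5.0000) = 0.6002 m
human over T_r+T_s: 2.0000·(0.1200+0.4900) = 1.2200 m
C+Z_d+Z_r = 0.0400+0.0600+0.0100 = 0.1100 m
sum ≈ 0.2940+0.6002+1.2200+0.1100 ≈ 2.2243 m = S ✓

v_R_max = 49/20 m/s = 2.4500 m/s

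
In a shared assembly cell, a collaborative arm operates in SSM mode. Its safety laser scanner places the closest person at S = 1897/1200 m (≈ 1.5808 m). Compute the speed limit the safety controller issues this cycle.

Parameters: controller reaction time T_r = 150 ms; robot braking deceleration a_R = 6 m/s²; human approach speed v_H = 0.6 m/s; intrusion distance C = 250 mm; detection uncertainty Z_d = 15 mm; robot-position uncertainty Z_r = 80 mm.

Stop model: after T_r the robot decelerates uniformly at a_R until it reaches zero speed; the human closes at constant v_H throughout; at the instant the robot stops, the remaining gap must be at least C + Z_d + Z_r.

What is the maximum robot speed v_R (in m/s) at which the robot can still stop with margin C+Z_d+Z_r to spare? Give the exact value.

collect terms ⇒ (1/12)·v_R² + (1/4)·v_R + (-55/48) = 0
  disc = (1/4)² − 4·(1/12)·(-55/48) = 4/9 ; √disc = 2/3
  v_R = (−(1/4) + 2/3) / (2·(1/12)) = 5/2 m/s
check:
stop time T_s = (5/2)/6 = 0.4167 s
robot in T_r: 2.5000·0.1500 = 0.3750 m
braking distance = 2.5000²/(2·6.0000) = 0.5208 m
person approaches 0.6000·(0.1500+0.4167) = 0.3400 m
margins: 0.2500+0.0150+0.0800 = 0.3450 m
sum ≈ 0.3750+0.5208+0.3400+0.3450 ≈ 1.5808 m = S ✓

v_R_max = 5/2 m/s = 2.5000 m/s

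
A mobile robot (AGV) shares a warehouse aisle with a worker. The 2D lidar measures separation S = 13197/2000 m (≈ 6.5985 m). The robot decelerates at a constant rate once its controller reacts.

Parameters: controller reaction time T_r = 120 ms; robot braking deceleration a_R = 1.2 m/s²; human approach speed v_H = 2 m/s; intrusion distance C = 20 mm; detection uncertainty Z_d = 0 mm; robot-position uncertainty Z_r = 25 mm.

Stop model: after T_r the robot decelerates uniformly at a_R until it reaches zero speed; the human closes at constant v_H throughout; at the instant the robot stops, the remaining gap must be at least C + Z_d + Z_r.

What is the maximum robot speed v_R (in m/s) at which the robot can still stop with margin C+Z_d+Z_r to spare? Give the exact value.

at the boundary: (5/12)·v² + (134/75)·v + (-12627/2000) = 0
  disc = (134/75)² − 4·(5/12)·(-12627/2000) = 1234321/90000 ; √disc = 1111/300
  v_R = (−(134/75) + 1111/300) / (2·(5/12)) = 23/10 m/s
check:
stop time T_s = (23/10)/(6/5) = 1.9167 s
reaction-phase robot travel = 2.3000·0.1200 = 0.2760 m
robot under decel: 2.3000²/(2·1.2000) = 2.2042 m
person approaches 2.0000·(0.1200+1.9167) = 4.0733 m
margins: 0.0200+0.0000+0.0250 = 0.0450 m
sum ≈ 0.2760+2.2042+4.0733+0.0450 ≈ 6.5985 m = S ✓

v_R_max = 23/10 m/s = 2.3000 m/s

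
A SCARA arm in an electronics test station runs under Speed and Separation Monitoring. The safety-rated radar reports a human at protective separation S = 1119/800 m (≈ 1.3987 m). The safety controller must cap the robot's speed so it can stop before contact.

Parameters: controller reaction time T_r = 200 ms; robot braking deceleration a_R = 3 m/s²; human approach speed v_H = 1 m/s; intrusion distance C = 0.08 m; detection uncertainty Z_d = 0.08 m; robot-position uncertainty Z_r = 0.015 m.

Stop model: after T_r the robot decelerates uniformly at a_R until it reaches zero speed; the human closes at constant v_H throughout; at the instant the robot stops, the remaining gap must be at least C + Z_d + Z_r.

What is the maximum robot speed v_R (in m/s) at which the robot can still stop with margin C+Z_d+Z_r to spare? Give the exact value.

quadratic (1/6)·v² + (8/15)·v + (-819/800) = 0
  disc = (8/15)² − 4·(1/6)·(-819/800) = 3481/3600 ; √disc = 59/60
  v_R = (−(8/15) + 59/60) / (2·(1/6)) = 27/20 m/s
check:
T_s = v_R/a_R = (27/20)/3 = 0.4500 s
robot covers v_R·T_r = 1.3500·0.2000 = 0.2700 m before braking
robot under decel: 1.3500²/(2·3.0000) = 0.3038 m
person approaches 1.0000·(0.2000+0.4500) = 0.6500 m
residual clearance needed = 0.0800+0.0800+0.0150 = 0.1750 m
sum ≈ 0.2700+0.3038+0.6500+0.1750 ≈ 1.3987 m = S ✓

v_R_max = 27/20 m/s = 1.3500 m/s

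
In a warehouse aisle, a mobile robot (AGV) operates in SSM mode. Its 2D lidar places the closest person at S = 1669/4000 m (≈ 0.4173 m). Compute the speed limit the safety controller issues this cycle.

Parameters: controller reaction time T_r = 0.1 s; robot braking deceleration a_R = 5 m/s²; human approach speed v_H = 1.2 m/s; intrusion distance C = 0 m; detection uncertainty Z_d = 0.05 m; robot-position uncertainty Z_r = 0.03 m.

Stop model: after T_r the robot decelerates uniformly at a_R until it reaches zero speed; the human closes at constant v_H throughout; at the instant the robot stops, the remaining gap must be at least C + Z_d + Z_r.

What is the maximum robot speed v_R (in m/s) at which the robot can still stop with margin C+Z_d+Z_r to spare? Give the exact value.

collect terms ⇒ (1/10)·v_R² + (17/50)·v_R + (-869/4000) = 0
  disc = (17/50)² − 4·(1/10)·(-869/4000) = 81/400 ; √disc = 9/20
  v_R = (−(17/50) + 9/20) / (2·(1/10)) = 11/20 m/s
check:
braking lasts T_s = (11/20)/5 = 0.1100 s
robot in T_r: 0.5500·0.1000 = 0.0550 m
robot covers 0.5500·0.1100 − ½·5.0000·0.1100² = 0.0302 m while stopping
person approaches 1.2000·(0.1000+0.1100) = 0.2520 m
margins: 0.0000+0.0500+0.0300 = 0.0800 m
sum ≈ 0.0550+0.0302+0.2520+0.0800 ≈ 0.4173 m = S ✓

v_R_max = 11/20 m/s = 0.5500 m/s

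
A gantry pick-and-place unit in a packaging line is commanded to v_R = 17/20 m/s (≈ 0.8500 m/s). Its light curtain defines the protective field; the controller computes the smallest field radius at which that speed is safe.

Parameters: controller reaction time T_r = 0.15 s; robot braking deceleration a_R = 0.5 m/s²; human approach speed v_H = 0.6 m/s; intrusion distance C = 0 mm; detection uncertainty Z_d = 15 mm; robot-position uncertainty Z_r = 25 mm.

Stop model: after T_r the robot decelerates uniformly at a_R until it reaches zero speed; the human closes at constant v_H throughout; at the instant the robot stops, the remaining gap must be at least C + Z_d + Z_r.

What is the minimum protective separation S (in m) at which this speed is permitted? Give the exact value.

braking lasts T_s = (17/20)/(1/2) = 1.7000 s
reaction-phase robot travel = 0.8500·0.1500 = 0.1275 m
robot covers 0.8500·1.7000 − ½·0.5000·1.7000² = 0.7225 m while stopping
person approaches 0.6000·(0.1500+1.7000) = 1.1100 m
C+Z_d+Z_r = 0.0000+0.0150+0.0250 = 0.0400 m
S_min ≈ 0.1275+0.7225+1.1100+0.0400  ⇒  S_min = 2 m

S_min = 2 m = 2.0000 m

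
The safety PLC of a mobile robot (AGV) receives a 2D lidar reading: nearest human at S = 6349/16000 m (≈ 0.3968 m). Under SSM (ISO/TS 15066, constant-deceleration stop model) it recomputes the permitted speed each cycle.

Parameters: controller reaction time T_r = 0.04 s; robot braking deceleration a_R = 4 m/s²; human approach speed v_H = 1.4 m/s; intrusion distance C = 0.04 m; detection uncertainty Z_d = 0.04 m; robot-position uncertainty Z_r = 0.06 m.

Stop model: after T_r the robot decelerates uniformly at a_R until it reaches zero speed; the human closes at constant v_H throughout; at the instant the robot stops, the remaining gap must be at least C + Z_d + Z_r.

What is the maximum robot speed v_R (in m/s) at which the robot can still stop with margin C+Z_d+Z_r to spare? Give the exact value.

v_R_max = 9/20 m/s = 0.4500 m/s

collect terms ⇒ (1/8)·v_R² + (39/100)·v_R + (-3213/16000) = 0
  disc = (39/100)² − 4·(1/8)·(-3213/16000) = 40401/160000 ; √disc = 201/400
  v_R = (−(39/100) + 201/400) / (2·(1/8)) = 9/20 m/s
check:
stop time T_s = (9/20)/4 = 0.1125 s
robot in T_r: 0.4500·0.0400 = 0.0180 m
braking distance = 0.4500²/(2·4.0000) = 0.0253 m
human closes 1.4000·0.1525 = 0.2135 m
residual clearance needed = 0.0400+0.0400+0.0600 = 0.1400 m
sum ≈ 0.0180+0.0253+0.2135+0.1400 ≈ 0.3968 m = S ✓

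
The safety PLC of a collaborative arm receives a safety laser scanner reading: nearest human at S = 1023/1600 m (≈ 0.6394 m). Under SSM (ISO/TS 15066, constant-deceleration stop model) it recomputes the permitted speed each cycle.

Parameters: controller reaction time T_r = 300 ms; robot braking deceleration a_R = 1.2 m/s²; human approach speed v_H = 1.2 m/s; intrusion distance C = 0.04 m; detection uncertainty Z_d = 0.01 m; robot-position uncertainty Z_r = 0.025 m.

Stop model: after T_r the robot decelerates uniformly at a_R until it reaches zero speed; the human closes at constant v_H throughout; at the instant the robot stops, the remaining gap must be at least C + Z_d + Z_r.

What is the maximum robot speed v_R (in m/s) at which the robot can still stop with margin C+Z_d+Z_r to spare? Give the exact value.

quadratic (5/12)·v² + (13/10)·v + (-327/1600) = 0
  disc = (13/10)² − 4·(5/12)·(-327/1600) = 3249/1600 ; √disc = 57/40
  v_R = (−(13/10) + 57/40) / (2·(5/12)) = 3/20 m/s
check:
braking lasts T_s = (3/20)/(6/5) = 0.1250 s
reaction-phase robot travel = 0.1500·0.3000 = 0.0450 m
robot under decel: 0.1500²/(2·1.2000) = 0.0094 m
human closes 1.2000·0.4250 = 0.5100 m
margins: 0.0400+0.0100+0.0250 = 0.0750 m
sum ≈ 0.0450+0.0094+0.5100+0.0750 ≈ 0.6394 m = S ✓

v_R_max = 3/20 m/s = 0.1500 m/s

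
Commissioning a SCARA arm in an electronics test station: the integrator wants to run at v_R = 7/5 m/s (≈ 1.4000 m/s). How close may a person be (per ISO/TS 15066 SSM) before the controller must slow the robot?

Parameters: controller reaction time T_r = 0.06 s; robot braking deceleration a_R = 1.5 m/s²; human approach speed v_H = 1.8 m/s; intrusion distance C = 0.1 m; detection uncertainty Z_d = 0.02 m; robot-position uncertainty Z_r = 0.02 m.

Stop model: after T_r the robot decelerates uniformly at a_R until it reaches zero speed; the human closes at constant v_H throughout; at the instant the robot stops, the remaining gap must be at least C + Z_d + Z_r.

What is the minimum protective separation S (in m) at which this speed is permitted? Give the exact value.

stop time T_s = (7/5)/(3/2) = 0.9333 s
reaction-phase robot travel = 1.4000·0.0600 = 0.0840 m
robot covers 1.4000·0.9333 − ½·1.5000·0.9333² = 0.6533 m while stopping
human closes 1.8000·0.9933 = 1.7880 m
residual clearance needed = 0.1000+0.0200+0.0200 = 0.1400 m
S_min ≈ 0.0840+0.6533+1.7880+0.1400  ⇒  S_min = 1999/750 m

S_min = 1999/750 m = 2.6653 m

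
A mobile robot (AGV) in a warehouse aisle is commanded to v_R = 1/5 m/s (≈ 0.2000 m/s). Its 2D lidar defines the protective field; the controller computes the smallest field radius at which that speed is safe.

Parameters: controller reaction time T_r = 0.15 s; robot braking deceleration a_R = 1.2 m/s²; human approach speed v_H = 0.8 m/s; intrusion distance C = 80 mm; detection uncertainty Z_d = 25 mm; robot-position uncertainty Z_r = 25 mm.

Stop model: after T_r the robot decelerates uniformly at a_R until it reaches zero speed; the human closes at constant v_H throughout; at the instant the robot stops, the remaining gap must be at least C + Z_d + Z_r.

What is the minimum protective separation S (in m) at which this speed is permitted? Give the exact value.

S_min = 43/100 m = 0.4300 m

T_s = v_R/a_R = (1/5)/(6/5) = 0.1667 s
reaction-phase robot travel = 0.2000·0.1500 = 0.0300 m
braking distance = 0.2000²/(2·1.2000) = 0.0167 m
human closes 0.8000·0.3167 = 0.2533 m
C+Z_d+Z_r = 0.0800+0.0250+0.0250 = 0.1300 m
S_min ≈ 0.0300+0.0167+0.2533+0.1300  ⇒  S_min = 43/100 m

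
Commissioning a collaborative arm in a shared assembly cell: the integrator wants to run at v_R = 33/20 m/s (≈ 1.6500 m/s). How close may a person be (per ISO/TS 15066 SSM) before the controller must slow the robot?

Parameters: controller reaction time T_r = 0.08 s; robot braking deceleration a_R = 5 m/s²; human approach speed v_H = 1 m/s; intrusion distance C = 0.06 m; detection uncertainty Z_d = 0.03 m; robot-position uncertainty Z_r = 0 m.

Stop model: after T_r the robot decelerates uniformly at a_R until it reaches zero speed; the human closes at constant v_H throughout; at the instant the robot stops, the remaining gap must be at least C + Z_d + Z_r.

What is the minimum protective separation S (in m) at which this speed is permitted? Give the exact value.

S_min = 3617/4000 m = 0.9042 m

T_s = v_R/a_R = (33/20)/5 = 0.3300 s
robot in T_r: 1.6500·0.0800 = 0.1320 m
robot covers 1.6500·0.3300 − ½·5.0000·0.3300² = 0.2722 m while stopping
human over T_r+T_s: 1.0000·(0.0800+0.3300) = 0.4100 m
margins: 0.0600+0.0300+0.0000 = 0.0900 m
S_min ≈ 0.1320+0.2722+0.4100+0.0900  ⇒  S_min = 3617/4000 m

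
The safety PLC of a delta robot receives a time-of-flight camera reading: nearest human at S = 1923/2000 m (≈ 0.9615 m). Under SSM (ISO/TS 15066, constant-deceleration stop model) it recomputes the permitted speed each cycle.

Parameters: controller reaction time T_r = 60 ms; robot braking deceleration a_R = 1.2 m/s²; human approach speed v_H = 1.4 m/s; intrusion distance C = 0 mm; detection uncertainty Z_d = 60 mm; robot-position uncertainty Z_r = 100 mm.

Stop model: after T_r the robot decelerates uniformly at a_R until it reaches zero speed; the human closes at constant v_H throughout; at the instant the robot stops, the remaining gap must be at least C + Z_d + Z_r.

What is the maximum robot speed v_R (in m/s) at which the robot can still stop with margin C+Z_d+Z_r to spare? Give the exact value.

v_R_max = 1/2 m/s = 0.5000 m/s

at the boundary: (5/12)·v² + (92/75)·v + (-287/400) = 0
  disc = (92/75)² − 4·(5/12)·(-287/400) = 243049/90000 ; √disc = 493/300
  v_R = (−(92/75) + 493/300) / (2·(5/12)) = 1/2 m/s
check:
stop time T_s = (1/2)/(6/5) = 0.4167 s
robot in T_r: 0.5000·0.0600 = 0.0300 m
braking distance = 0.5000²/(2·1.2000) = 0.1042 m
human closes 1.4000·0.4767 = 0.6673 m
C+Z_d+Z_r = 0.0000+0.0600+0.1000 = 0.1600 m
sum ≈ 0.0300+0.1042+0.6673+0.1600 ≈ 0.9615 m = S ✓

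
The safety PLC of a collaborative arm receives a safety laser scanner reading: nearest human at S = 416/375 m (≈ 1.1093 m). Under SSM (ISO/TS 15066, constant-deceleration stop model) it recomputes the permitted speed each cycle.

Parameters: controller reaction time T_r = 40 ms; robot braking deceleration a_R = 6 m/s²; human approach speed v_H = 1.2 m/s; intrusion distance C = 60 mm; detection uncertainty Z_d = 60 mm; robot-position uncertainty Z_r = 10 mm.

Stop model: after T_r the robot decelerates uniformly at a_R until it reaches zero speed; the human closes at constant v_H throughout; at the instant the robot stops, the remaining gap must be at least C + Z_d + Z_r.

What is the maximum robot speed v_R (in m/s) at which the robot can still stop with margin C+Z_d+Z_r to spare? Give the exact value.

quadratic (1/12)·v² + (6/25)·v + (-1397/1500) = 0
  disc = (6/25)² − 4·(1/12)·(-1397/1500) = 8281/22500 ; √disc = 91/150
  v_R = (−(6/25) + 91/150) / (2·(1/12)) = 11/5 m/s
check:
stop time T_s = (11/5)/6 = 0.3667 s
reaction-phase robot travel = 2.2000·0.0400 = 0.0880 m
robot under decel: 2.2000²/(2·6.0000) = 0.4033 m
human over T_r+T_s: 1.2000·(0.0400+0.3667) = 0.4880 m
residual clearance needed = 0.0600+0.0600+0.0100 = 0.1300 m
sum ≈ 0.0880+0.4033+0.4880+0.1300 ≈ 1.1093 m = S ✓

v_R_max = 11/5 m/s = 2.2000 m/s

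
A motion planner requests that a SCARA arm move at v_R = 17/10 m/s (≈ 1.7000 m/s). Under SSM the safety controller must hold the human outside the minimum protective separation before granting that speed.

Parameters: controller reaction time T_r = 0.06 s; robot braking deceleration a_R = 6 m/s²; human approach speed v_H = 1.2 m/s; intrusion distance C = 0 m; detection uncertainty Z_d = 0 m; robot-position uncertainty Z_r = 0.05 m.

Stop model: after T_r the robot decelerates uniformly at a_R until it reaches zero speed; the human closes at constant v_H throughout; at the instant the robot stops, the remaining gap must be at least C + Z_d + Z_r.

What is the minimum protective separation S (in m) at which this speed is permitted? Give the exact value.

braking lasts T_s = (17/10)/6 = 0.2833 s
robot in T_r: 1.7000·0.0600 = 0.1020 m
robot under decel: 1.7000²/(2·6.0000) = 0.2408 m
human closes 1.2000·0.3433 = 0.4120 m
C+Z_d+Z_r = 0.0000+0.0000+0.0500 = 0.0500 m
S_min ≈ 0.1020+0.2408+0.4120+0.0500  ⇒  S_min = 4829/6000 m

S_min = 4829/6000 m = 0.8048 m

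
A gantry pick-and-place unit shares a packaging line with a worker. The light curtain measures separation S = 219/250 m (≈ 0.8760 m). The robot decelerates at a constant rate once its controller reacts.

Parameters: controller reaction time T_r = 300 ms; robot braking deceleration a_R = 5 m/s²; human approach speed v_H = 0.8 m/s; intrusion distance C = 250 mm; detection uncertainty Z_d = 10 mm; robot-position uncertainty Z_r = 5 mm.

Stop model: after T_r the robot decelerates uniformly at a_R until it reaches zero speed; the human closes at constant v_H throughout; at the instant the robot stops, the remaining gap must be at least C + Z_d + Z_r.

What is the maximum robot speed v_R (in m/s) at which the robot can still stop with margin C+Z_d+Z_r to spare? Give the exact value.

at the boundary: (1/10)·v² + (23/50)·v + (-371/1000) = 0
  disc = (23/50)² − 4·(1/10)·(-371/1000) = 9/25 ; √disc = 3/5
  v_R = (−(23/50) + 3/5) / (2·(1/10)) = 7/10 m/s
check:
braking lasts T_s = (7/10)/5 = 0.1400 s
robot covers v_R·T_r = 0.7000·0.3000 = 0.2100 m before braking
braking distance = 0.7000²/(2·5.0000) = 0.0490 m
person approaches 0.8000·(0.3000+0.1400) = 0.3520 m
C+Z_d+Z_r = 0.2500+0.0100+0.0050 = 0.2650 m
sum ≈ 0.2100+0.0490+0.3520+0.2650 ≈ 0.8760 m = S ✓

v_R_max = 7/10 m/s = 0.7000 m/s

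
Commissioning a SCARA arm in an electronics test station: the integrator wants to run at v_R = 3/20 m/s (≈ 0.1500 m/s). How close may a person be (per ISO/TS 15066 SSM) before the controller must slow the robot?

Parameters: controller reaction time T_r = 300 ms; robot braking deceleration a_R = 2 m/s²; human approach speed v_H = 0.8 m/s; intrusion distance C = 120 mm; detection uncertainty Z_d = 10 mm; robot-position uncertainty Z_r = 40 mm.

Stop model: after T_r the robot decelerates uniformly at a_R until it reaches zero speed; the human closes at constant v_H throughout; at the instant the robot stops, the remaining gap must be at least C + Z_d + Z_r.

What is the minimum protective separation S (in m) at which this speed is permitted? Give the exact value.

T_s = v_R/a_R = (3/20)/2 = 0.0750 s
robot in T_r: 0.1500·0.3000 = 0.0450 m
robot covers 0.1500·0.0750 − ½·2.0000·0.0750² = 0.0056 m while stopping
human closes 0.8000·0.3750 = 0.3000 m
residual clearance needed = 0.1200+0.0100+0.0400 = 0.1700 m
S_min ≈ 0.0450+0.0056+0.3000+0.1700  ⇒  S_min = 833/1600 m

S_min = 833/1600 m = 0.5206 m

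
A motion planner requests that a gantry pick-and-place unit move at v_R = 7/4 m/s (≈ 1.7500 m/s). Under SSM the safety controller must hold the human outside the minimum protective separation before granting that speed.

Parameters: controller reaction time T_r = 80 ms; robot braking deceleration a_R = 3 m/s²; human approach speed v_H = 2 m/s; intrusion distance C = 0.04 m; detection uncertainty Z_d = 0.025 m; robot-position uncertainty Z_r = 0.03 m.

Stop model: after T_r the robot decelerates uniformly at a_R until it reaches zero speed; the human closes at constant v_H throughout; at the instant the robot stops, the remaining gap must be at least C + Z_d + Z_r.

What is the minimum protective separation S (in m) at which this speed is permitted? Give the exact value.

stop time T_s = (7/4)/3 = 0.5833 s
reaction-phase robot travel = 1.7500·0.0800 = 0.1400 m
robot covers 1.7500·0.5833 − ½·3.0000·0.5833² = 0.5104 m while stopping
human closes 2.0000·0.6633 = 1.3267 m
C+Z_d+Z_r = 0.0400+0.0250+0.0300 = 0.0950 m
S_min ≈ 0.1400+0.5104+1.3267+0.0950  ⇒  S_min = 4973/2400 m

S_min = 4973/2400 m = 2.0721 m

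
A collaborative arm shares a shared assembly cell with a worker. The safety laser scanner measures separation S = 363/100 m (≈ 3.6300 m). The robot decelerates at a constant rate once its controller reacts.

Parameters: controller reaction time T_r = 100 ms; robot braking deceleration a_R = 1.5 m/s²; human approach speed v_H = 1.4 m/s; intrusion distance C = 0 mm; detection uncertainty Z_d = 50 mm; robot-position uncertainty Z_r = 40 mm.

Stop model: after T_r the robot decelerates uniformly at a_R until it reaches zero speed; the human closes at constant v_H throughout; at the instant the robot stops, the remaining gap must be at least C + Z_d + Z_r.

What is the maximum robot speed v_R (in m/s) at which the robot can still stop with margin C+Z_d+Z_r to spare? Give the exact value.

at the boundary: (1/3)·v² + (31/30)·v + (-17/5) = 0
  disc = (31/30)² − 4·(1/3)·(-17/5) = 5041/900 ; √disc = 71/30
  v_R = (−(31/30) + 71/30) / (2·(1/3)) = 2 m/s
check:
T_s = v_R/a_R = 2/(3/2) = 1.3333 s
robot covers v_R·T_r = 2.0000·0.1000 = 0.2000 m before braking
braking distance = 2.0000²/(2·1.5000) = 1.3333 m
human over T_r+T_s: 1.4000·(0.1000+1.3333) = 2.0067 m
margins: 0.0000+0.0500+0.0400 = 0.0900 m
sum ≈ 0.2000+1.3333+2.0067+0.0900 ≈ 3.6300 m = S ✓

v_R_max = 2 m/s = 2.0000 m/s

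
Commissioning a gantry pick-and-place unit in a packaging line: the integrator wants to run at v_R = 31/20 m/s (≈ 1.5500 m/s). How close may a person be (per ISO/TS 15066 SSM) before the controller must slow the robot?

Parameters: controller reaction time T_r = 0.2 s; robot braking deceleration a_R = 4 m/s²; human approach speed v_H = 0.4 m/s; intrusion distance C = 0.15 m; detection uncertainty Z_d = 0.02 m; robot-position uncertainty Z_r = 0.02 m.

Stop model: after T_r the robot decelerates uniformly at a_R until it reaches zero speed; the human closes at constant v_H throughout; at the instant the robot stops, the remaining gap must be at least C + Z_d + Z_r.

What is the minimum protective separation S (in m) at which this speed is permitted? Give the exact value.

braking lasts T_s = (31/20)/4 = 0.3875 s
robot in T_r: 1.5500·0.2000 = 0.3100 m
braking distance = 1.5500²/(2·4.0000) = 0.3003 m
human over T_r+T_s: 0.4000·(0.2000+0.3875) = 0.2350 m
residual clearance needed = 0.1500+0.0200+0.0200 = 0.1900 m
S_min ≈ 0.3100+0.3003+0.2350+0.1900  ⇒  S_min = 3313/3200 m

S_min = 3313/3200 m = 1.0353 m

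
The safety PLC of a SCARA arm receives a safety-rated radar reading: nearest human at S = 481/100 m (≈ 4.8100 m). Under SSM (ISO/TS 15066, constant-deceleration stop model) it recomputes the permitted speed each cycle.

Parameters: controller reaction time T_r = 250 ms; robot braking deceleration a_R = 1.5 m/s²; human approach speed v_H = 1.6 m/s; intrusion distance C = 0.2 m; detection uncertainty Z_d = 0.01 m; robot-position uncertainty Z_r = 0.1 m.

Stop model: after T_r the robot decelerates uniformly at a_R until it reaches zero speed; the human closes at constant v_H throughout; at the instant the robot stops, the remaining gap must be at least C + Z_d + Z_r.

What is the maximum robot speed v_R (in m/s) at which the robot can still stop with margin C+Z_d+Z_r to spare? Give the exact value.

collect terms ⇒ (1/3)·v_R² + (79/60)·v_R + (-41/10) = 0
  disc = (79/60)² − 4·(1/3)·(-41/10) = 25921/3600 ; √disc = 161/60
  v_R = (−(79/60) + 161/60) / (2·(1/3)) = 41/20 m/s
check:
T_s = v_R/a_R = (41/20)/(3/2) = 1.3667 s
robot covers v_R·T_r = 2.0500·0.2500 = 0.5125 m before braking
braking distance = 2.0500²/(2·1.5000) = 1.4008 m
human closes 1.6000·1.6167 = 2.5867 m
residual clearance needed = 0.2000+0.0100+0.1000 = 0.3100 m
sum ≈ 0.5125+1.4008+2.5867+0.3100 ≈ 4.8100 m = S ✓

v_R_max = 41/20 m/s = 2.0500 m/s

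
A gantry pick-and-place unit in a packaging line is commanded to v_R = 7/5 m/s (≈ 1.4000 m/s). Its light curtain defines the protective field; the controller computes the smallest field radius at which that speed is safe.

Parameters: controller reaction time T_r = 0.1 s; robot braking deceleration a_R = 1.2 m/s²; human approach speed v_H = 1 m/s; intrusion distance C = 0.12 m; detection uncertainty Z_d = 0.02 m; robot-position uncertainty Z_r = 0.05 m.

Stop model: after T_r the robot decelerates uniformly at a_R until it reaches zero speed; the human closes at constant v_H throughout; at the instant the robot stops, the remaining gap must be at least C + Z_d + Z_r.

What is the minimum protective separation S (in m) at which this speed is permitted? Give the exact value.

braking lasts T_s = (7/5)/(6/5) = 1.1667 s
reaction-phase robot travel = 1.4000·0.1000 = 0.1400 m
robot covers 1.4000·1.1667 − ½·1.2000·1.1667² = 0.8167 m while stopping
person approaches 1.0000·(0.1000+1.1667) = 1.2667 m
margins: 0.1200+0.0200+0.0500 = 0.1900 m
S_min ≈ 0.1400+0.8167+1.2667+0.1900  ⇒  S_min = 181/75 m

S_min = 181/75 m = 2.4133 m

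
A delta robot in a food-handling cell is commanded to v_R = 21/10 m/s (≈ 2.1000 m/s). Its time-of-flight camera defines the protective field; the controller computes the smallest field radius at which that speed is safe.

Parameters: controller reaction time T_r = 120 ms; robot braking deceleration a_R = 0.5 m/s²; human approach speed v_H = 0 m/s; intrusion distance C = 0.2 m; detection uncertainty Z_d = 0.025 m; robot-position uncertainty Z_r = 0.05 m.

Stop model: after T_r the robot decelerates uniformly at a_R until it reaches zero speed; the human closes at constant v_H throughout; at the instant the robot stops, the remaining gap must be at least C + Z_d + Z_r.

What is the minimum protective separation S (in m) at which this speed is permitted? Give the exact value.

braking lasts T_s = (21/10)/(1/2) = 4.2000 s
robot in T_r: 2.1000·0.1200 = 0.2520 m
braking distance = 2.1000²/(2·0.5000) = 4.4100 m
human closes 0.0000·4.3200 = 0.0000 m
C+Z_d+Z_r = 0.2000+0.0250+0.0500 = 0.2750 m
S_min ≈ 0.2520+4.4100+0.0000+0.2750  ⇒  S_min = 4937/1000 m

S_min = 4937/1000 m = 4.9370 m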